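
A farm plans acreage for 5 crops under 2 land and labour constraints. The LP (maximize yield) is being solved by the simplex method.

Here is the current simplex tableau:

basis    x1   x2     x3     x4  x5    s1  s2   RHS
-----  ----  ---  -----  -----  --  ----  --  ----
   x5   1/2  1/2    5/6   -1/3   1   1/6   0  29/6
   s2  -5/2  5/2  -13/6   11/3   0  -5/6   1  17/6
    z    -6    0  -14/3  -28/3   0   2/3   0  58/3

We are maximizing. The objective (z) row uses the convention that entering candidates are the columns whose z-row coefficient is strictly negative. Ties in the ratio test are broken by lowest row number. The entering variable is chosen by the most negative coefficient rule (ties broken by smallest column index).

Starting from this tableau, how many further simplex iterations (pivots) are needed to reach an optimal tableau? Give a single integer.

pivot: x4 in, s2 out → z = 292/11
pivot: x1 in, x5 out → z = 772/3
No improving column remains; optimal.

2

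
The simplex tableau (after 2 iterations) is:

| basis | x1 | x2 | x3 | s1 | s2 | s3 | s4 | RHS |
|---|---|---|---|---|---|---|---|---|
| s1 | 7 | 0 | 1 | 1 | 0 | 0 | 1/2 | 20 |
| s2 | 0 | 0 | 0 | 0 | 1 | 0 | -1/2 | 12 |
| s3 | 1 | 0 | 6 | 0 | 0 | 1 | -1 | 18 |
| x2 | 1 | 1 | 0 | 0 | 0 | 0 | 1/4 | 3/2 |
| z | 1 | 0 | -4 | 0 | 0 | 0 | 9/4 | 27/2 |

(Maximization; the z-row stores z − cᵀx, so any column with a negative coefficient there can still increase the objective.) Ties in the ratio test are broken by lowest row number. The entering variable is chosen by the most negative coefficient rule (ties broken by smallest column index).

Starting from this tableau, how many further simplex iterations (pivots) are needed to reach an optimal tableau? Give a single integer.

1

pivot: x3 in, s3 out → z = 51/2
No improving column remains; optimal.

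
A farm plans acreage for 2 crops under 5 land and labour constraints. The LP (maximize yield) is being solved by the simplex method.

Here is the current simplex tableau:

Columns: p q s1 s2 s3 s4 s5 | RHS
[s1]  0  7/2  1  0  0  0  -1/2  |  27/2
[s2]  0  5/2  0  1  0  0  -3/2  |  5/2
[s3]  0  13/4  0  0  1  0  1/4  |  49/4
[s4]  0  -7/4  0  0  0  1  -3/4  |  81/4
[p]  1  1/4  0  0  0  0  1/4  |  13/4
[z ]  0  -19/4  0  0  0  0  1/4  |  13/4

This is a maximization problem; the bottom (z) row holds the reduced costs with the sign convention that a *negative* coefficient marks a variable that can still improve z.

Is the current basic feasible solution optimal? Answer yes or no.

no

Column q has objective-row coefficient -19/4, which is negative; an improving pivot exists, so not yet optimal.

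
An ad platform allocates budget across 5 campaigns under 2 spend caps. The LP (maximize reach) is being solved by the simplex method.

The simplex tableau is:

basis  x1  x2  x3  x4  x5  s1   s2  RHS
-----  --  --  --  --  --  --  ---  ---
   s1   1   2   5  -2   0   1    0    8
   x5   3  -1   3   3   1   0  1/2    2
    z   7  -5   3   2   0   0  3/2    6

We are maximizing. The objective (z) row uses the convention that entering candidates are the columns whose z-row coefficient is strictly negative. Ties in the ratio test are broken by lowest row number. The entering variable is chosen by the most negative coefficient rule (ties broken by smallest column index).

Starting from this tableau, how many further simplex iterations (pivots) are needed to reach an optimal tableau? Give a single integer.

pivot: x2 in, s1 out → z = 26
pivot: x4 in, x5 out → z = 35
No improving column remains; optimal.

2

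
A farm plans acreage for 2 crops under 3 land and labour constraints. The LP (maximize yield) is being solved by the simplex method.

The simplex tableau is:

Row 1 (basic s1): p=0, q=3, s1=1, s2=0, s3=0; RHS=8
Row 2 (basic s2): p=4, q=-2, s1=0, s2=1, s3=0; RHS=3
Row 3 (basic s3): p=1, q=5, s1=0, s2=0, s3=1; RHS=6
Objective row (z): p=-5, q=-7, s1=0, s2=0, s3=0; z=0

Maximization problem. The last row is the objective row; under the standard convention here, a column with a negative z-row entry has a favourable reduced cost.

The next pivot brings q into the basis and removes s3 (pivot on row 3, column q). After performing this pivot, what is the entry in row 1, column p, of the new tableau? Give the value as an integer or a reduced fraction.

-3/5

Pivot element is row 3, column q: 5.
Normalize row 3: new (row 3, p) = 1/5 = 1/5.
row 1 ← row 1 − 3·(new row 3): 0 − 3·(1/5) = -3/5.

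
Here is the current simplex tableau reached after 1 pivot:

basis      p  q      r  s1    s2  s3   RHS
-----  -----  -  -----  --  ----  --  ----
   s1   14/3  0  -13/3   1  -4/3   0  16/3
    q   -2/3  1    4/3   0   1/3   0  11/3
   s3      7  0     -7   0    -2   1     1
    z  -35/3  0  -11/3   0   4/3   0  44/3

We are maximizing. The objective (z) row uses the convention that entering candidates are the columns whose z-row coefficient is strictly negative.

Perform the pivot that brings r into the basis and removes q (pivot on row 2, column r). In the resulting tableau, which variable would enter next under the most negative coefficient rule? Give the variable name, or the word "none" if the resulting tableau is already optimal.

p

Pivot element 4/3. New z-row = old z-row − (-11/3)·(row 2/(4/3)).
Updated z-row coefficients: p: -27/2, q: 11/4, r: 0, s1: 0, s2: 9/4, s3: 0.
The most negative is -27/2 in column p, so p would enter next.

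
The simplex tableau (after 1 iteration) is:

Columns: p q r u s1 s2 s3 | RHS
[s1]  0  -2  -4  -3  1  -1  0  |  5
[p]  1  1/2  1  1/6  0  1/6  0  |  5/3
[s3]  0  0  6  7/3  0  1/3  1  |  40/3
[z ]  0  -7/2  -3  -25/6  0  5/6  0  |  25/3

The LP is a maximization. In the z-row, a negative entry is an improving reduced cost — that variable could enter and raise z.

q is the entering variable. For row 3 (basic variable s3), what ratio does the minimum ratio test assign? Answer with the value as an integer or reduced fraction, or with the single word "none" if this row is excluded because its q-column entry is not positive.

none

The q entry in row 3 is 0 ≤ 0, so this row gives no ratio.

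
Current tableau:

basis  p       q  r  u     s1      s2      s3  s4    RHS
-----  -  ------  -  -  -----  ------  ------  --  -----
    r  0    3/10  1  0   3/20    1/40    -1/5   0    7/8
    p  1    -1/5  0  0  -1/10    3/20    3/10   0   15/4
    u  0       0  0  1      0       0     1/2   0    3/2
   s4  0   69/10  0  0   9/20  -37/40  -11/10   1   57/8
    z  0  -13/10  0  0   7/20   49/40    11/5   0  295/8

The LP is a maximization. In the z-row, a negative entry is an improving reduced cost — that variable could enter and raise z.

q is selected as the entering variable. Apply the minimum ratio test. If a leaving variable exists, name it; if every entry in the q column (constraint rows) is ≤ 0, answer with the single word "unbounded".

Ratios: row 1 (r): (7/8)/(3/10) = 35/12; row 2 (p): entry -1/5 ≤ 0, skip; row 3 (u): entry 0 ≤ 0, skip; row 4 (s4): (57/8)/(69/10) = 95/92.
Minimum ratio is in the s4 row, so s4 leaves.

s4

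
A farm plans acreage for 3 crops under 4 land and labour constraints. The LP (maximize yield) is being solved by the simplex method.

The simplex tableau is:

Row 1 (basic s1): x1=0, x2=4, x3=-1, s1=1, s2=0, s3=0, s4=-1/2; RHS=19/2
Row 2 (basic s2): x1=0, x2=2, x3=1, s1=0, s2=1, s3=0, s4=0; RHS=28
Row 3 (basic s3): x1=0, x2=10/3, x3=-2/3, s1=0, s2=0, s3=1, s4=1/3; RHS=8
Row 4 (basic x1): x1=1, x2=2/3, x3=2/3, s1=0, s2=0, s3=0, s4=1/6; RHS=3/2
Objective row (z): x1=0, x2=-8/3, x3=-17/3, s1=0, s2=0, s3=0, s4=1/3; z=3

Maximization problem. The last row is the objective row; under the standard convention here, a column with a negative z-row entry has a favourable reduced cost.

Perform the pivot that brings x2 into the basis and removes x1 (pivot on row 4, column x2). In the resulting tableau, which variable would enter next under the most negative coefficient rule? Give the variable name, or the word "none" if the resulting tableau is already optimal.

x3

Pivot element 2/3. New z-row = old z-row − (-8/3)·(row 4/(2/3)).
Updated z-row coefficients: x1: 4, x2: 0, x3: -3, s1: 0, s2: 0, s3: 0, s4: 1.
The most negative is -3 in column x3, so x3 would enter next.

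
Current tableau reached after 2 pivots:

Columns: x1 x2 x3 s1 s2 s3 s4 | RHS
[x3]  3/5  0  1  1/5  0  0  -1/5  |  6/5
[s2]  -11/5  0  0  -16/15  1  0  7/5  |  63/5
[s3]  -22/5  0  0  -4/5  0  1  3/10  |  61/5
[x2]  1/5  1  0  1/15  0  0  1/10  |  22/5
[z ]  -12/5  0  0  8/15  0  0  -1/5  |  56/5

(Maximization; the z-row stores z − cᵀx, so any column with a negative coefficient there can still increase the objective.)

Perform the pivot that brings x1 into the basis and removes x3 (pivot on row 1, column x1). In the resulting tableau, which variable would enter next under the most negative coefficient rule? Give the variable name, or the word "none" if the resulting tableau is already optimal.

Pivot element 3/5. New z-row = old z-row − (-12/5)·(row 1/(3/5)).
Updated z-row coefficients: x1: 0, x2: 0, x3: 4, s1: 4/3, s2: 0, s3: 0, s4: -1.
The most negative is -1 in column s4, so s4 would enter next.

s4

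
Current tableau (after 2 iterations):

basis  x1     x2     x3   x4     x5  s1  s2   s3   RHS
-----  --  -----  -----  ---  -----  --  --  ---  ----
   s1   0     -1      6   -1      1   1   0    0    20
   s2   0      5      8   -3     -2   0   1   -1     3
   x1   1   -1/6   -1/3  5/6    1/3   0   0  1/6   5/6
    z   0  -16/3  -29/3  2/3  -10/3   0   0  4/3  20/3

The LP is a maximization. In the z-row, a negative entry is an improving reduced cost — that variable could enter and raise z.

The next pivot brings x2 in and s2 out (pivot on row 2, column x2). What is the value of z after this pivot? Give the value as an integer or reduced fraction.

Minimum ratio for x2: 3/5 = 3/5.
z changes by −(z-row coeff of x2)·ratio = −(-16/3)·(3/5) = 16/5.
New z = 20/3 + (16/5) = 148/15.

148/15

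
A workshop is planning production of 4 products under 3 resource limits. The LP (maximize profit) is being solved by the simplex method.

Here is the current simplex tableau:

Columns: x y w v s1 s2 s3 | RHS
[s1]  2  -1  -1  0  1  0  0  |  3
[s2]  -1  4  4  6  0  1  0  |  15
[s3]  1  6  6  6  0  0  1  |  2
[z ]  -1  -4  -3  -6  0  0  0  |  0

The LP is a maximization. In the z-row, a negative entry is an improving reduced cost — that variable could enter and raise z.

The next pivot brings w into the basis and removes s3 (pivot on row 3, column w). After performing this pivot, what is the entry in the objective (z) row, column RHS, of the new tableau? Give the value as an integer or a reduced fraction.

1

Pivot element is row 3, column w: 6.
Normalize row 3: new (row 3, RHS) = 2/6 = 1/3.
z-row ← z-row − (-3)·(new row 3): 0 − (-3)·(1/3) = 1.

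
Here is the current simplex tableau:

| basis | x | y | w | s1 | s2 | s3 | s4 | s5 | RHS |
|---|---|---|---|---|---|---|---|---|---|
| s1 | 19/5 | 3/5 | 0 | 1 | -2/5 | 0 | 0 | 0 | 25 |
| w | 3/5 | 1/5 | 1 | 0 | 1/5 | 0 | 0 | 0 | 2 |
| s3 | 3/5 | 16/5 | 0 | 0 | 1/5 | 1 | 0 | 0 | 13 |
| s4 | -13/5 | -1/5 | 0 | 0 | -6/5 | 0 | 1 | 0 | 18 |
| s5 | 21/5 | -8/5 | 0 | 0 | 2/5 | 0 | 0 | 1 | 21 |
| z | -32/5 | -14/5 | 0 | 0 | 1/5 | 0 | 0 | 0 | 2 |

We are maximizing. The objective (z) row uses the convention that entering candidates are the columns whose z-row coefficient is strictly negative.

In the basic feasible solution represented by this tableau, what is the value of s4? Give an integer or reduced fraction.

s4 is basic (row 4); its value is the RHS of that row: 18.

18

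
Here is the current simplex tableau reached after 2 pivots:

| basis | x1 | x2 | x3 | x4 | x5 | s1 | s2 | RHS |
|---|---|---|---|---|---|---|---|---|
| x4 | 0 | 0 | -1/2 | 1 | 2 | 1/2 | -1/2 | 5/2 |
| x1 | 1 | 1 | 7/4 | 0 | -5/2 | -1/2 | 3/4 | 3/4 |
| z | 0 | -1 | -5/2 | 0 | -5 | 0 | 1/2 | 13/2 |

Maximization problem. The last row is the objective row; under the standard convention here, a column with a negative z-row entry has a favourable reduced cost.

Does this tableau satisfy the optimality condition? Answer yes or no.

Column x2 has objective-row coefficient -1, which is negative; an improving pivot exists, so not yet optimal.

no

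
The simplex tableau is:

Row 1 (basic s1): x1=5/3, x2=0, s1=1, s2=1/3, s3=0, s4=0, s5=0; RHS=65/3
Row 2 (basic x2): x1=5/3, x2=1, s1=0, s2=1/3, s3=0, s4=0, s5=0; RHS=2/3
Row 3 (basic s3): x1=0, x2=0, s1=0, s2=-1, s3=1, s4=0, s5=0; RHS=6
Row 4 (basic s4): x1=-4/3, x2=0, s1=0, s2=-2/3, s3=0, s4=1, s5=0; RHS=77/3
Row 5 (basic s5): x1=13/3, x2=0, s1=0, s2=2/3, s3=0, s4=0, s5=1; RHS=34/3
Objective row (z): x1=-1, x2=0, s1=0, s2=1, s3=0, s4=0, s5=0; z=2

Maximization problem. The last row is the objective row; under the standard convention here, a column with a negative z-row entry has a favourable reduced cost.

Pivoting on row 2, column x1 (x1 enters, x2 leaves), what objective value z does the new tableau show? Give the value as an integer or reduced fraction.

12/5

Minimum ratio for x1: (2/3)/(5/3) = 2/5.
z changes by −(z-row coeff of x1)·ratio = −(-1)·(2/5) = 2/5.
New z = 2 + (2/5) = 12/5.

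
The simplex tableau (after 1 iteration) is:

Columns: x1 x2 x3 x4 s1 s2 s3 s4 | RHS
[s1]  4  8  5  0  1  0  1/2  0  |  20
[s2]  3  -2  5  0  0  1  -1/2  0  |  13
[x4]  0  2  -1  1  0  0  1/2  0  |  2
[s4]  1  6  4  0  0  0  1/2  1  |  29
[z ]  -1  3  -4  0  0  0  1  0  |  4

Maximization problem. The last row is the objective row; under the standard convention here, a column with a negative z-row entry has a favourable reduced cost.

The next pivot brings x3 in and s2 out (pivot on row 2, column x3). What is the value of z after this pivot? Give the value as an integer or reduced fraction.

Minimum ratio for x3: 13/5 = 13/5.
z changes by −(z-row coeff of x3)·ratio = −(-4)·(13/5) = 52/5.
New z = 4 + (52/5) = 72/5.

72/5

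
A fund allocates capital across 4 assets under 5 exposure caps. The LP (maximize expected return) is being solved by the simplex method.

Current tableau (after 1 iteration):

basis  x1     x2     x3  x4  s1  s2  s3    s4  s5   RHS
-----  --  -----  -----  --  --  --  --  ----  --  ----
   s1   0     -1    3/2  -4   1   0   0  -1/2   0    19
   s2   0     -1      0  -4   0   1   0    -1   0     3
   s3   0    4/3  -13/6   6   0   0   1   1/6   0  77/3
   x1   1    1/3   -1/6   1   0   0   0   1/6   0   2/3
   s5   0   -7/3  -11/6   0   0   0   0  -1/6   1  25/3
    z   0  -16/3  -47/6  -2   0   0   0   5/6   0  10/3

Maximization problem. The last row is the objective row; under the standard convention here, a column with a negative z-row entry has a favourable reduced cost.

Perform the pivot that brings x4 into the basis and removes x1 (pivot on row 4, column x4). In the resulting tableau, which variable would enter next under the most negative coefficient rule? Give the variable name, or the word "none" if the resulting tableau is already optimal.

Pivot element 1. New z-row = old z-row − (-2)·(row 4/1).
Updated z-row coefficients: x1: 2, x2: -14/3, x3: -49/6, x4: 0, s1: 0, s2: 0, s3: 0, s4: 7/6, s5: 0.
The most negative is -49/6 in column x3, so x3 would enter next.

x3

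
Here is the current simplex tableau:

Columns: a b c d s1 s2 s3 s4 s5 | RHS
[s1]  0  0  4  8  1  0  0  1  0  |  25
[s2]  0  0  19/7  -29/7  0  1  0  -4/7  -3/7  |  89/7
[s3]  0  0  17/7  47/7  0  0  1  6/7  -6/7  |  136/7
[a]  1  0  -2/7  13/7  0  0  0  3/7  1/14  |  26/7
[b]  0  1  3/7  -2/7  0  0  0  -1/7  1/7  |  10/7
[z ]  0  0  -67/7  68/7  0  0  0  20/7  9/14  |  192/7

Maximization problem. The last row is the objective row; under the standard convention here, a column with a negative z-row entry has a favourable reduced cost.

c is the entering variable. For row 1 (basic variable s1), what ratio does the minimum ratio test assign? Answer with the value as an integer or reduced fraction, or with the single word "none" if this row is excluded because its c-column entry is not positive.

25/4

Ratio = RHS / (c entry) = 25 / 4 = 25/4.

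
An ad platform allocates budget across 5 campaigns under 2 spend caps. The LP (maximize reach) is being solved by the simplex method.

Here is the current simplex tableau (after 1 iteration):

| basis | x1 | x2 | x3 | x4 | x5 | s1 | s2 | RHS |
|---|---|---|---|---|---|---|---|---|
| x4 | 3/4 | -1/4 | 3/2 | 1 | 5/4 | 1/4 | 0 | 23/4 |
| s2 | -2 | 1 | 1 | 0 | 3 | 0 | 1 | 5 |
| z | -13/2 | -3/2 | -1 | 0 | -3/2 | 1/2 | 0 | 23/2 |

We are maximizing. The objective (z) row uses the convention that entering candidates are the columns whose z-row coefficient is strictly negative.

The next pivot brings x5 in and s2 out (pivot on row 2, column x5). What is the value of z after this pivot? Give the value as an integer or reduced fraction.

14

Minimum ratio for x5: 5/3 = 5/3.
z changes by −(z-row coeff of x5)·ratio = −(-3/2)·(5/3) = 5/2.
New z = 23/2 + (5/2) = 14.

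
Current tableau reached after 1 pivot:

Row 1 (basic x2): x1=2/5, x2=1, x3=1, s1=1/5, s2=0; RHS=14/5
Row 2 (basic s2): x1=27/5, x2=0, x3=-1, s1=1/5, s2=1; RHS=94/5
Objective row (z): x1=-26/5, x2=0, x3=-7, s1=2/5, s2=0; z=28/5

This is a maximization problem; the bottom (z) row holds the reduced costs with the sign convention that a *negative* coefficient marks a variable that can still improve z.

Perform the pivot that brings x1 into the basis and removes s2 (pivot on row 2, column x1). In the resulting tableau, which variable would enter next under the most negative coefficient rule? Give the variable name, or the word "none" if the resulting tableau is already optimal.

x3

Pivot element 27/5. New z-row = old z-row − (-26/5)·(row 2/(27/5)).
Updated z-row coefficients: x1: 0, x2: 0, x3: -215/27, s1: 16/27, s2: 26/27.
The most negative is -215/27 in column x3, so x3 would enter next.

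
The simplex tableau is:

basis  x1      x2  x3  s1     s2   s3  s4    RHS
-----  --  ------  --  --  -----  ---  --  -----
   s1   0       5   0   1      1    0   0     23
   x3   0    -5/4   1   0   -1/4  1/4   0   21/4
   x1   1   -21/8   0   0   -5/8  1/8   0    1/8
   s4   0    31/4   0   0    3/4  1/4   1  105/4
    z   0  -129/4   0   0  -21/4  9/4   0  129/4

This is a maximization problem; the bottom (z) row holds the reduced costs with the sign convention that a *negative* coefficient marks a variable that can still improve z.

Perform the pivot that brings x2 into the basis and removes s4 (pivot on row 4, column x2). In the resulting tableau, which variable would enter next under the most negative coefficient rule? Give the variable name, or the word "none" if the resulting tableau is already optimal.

Pivot element 31/4. New z-row = old z-row − (-129/4)·(row 4/(31/4)).
Updated z-row coefficients: x1: 0, x2: 0, x3: 0, s1: 0, s2: -66/31, s3: 102/31, s4: 129/31.
The most negative is -66/31 in column s2, so s2 would enter next.

s2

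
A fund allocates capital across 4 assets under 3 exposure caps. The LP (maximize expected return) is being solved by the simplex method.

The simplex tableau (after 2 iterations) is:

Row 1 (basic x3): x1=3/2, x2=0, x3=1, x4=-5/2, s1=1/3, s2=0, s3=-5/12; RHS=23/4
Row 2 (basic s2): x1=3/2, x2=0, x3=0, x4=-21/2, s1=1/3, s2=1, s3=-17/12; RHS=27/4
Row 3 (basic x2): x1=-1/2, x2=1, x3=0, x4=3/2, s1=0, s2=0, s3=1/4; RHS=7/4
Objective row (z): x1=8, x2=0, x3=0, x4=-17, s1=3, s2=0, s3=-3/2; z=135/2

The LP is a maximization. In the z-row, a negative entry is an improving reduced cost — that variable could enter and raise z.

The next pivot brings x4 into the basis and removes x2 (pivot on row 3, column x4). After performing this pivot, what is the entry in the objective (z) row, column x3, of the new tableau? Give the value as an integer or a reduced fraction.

0

Pivot element is row 3, column x4: 3/2.
Normalize row 3: new (row 3, x3) = 0/(3/2) = 0.
z-row ← z-row − (-17)·(new row 3): 0 − (-17)·0 = 0.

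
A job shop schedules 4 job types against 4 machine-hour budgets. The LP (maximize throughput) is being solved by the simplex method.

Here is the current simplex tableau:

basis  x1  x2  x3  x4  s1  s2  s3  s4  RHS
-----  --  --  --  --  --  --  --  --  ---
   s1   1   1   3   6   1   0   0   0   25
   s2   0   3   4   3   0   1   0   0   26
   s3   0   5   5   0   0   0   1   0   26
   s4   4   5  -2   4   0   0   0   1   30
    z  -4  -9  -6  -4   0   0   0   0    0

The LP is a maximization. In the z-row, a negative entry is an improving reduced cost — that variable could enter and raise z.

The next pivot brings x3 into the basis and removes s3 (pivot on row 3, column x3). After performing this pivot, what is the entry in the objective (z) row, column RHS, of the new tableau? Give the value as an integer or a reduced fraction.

156/5

Pivot element is row 3, column x3: 5.
Normalize row 3: new (row 3, RHS) = 26/5 = 26/5.
z-row ← z-row − (-6)·(new row 3): 0 − (-6)·(26/5) = 156/5.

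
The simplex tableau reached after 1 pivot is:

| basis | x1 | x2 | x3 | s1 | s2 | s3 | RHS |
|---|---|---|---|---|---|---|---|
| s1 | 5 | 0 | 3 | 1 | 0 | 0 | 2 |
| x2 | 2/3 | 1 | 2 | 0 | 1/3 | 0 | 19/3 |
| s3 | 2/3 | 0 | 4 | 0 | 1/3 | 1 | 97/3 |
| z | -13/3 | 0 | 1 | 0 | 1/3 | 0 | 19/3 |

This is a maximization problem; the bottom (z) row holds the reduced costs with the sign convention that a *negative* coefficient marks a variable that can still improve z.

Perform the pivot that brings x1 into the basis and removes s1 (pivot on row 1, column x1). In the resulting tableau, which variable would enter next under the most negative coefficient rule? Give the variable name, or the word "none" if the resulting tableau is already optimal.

none

Pivot element 5. New z-row = old z-row − (-13/3)·(row 1/5).
Updated z-row coefficients: x1: 0, x2: 0, x3: 18/5, s1: 13/15, s2: 1/3, s3: 0.
No coefficient is strictly negative; the tableau after this pivot is optimal.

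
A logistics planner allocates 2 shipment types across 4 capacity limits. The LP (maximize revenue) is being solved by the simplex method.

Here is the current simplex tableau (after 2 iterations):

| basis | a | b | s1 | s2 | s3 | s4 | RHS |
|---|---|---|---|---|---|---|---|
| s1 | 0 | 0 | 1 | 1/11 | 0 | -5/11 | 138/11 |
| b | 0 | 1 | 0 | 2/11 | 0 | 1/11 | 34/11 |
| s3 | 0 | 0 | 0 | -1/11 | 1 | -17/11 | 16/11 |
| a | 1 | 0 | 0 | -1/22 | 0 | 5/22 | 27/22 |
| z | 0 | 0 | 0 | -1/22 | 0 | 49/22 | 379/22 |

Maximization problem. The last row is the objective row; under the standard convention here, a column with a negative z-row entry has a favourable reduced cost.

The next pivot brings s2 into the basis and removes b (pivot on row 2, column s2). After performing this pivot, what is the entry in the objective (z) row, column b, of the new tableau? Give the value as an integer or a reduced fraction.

Pivot element is row 2, column s2: 2/11.
Normalize row 2: new (row 2, b) = 1/(2/11) = 11/2.
z-row ← z-row − (-1/22)·(new row 2): 0 − (-1/22)·(11/2) = 1/4.

1/4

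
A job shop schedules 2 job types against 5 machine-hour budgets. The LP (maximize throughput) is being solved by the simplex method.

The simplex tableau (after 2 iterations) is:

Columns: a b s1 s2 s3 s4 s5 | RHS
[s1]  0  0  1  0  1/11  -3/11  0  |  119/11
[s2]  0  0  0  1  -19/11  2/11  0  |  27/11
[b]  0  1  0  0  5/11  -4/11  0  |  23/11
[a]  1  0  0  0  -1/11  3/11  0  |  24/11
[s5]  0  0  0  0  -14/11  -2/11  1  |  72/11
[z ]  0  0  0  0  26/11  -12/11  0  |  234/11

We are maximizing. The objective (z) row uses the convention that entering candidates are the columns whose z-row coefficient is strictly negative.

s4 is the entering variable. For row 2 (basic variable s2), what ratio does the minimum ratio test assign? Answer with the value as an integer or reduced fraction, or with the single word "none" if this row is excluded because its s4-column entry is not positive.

Ratio = RHS / (s4 entry) = (27/11) / (2/11) = 27/2.

27/2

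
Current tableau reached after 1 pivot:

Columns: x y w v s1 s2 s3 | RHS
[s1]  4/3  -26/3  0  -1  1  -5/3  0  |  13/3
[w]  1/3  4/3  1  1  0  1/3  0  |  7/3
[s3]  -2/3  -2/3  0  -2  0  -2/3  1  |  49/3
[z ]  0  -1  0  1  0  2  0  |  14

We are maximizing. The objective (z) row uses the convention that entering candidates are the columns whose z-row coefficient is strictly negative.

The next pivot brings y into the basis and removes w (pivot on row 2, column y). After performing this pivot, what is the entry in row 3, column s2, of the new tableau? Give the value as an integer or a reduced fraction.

Pivot element is row 2, column y: 4/3.
Normalize row 2: new (row 2, s2) = (1/3)/(4/3) = 1/4.
row 3 ← row 3 − (-2/3)·(new row 2): -2/3 − (-2/3)·(1/4) = -1/2.

-1/2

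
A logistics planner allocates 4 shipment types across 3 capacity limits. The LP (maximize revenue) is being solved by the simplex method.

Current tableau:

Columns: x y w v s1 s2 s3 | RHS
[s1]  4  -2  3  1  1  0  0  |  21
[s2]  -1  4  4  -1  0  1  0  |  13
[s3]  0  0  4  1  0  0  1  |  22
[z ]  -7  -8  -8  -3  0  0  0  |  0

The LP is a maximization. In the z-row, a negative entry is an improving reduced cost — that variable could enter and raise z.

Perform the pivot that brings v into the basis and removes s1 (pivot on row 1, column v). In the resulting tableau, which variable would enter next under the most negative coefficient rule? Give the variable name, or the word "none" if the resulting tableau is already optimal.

y

Pivot element 1. New z-row = old z-row − (-3)·(row 1/1).
Updated z-row coefficients: x: 5, y: -14, w: 1, v: 0, s1: 3, s2: 0, s3: 0.
The most negative is -14 in column y, so y would enter next.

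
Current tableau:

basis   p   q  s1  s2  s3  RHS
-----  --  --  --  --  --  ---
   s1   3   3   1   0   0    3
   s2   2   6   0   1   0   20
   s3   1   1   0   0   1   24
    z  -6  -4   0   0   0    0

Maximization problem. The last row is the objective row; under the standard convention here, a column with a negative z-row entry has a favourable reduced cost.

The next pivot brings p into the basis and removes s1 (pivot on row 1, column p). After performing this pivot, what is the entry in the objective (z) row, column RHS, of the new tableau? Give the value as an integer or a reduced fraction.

Pivot element is row 1, column p: 3.
Normalize row 1: new (row 1, RHS) = 3/3 = 1.
z-row ← z-row − (-6)·(new row 1): 0 − (-6)·1 = 6.

6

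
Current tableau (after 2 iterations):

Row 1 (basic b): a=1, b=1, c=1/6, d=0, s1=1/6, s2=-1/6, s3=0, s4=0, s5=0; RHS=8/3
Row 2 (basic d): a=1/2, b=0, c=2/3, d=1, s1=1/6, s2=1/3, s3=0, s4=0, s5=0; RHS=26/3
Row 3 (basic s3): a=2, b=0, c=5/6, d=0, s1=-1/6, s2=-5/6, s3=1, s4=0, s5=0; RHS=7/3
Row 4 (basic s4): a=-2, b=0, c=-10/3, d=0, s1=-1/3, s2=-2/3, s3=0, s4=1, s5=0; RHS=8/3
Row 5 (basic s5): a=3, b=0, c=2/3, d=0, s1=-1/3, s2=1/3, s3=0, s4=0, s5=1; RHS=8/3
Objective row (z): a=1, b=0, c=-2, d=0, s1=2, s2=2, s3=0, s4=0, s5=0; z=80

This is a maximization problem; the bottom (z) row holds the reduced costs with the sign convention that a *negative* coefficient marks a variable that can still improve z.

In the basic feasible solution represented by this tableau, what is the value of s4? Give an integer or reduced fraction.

8/3

s4 is basic (row 4); its value is the RHS of that row: 8/3.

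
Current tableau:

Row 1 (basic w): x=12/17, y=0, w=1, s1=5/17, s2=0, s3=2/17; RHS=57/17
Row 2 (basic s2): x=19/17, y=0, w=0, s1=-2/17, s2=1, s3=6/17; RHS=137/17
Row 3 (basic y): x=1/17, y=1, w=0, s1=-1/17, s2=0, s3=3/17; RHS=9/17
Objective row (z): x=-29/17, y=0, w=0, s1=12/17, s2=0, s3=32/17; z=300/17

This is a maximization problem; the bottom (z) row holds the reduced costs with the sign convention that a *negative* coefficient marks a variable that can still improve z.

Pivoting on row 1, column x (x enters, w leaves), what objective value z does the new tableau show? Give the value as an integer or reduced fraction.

103/4

Minimum ratio for x: (57/17)/(12/17) = 19/4.
z changes by −(z-row coeff of x)·ratio = −(-29/17)·(19/4) = 551/68.
New z = 300/17 + (551/68) = 103/4.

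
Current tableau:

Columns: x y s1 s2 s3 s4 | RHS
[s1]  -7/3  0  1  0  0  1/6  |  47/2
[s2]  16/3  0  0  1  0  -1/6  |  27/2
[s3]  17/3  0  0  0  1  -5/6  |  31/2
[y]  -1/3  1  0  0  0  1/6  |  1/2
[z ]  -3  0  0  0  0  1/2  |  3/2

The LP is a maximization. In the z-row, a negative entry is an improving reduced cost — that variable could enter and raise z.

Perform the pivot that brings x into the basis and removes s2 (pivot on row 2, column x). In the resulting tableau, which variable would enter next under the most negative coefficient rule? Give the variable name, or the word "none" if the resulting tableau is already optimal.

Pivot element 16/3. New z-row = old z-row − (-3)·(row 2/(16/3)).
Updated z-row coefficients: x: 0, y: 0, s1: 0, s2: 9/16, s3: 0, s4: 13/32.
No coefficient is strictly negative; the tableau after this pivot is optimal.

none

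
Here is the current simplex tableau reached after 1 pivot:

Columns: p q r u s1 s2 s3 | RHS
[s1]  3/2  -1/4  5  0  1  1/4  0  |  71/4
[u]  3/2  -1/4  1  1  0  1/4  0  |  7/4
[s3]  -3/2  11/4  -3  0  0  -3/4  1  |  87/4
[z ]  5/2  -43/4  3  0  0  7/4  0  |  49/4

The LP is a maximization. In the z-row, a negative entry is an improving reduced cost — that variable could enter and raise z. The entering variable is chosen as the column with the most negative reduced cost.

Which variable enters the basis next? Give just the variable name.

q

Objective-row coefficients: p: 5/2, q: -43/4, r: 3, u: 0, s1: 0, s2: 7/4, s3: 0.
The most negative is -43/4 in column q, so q enters.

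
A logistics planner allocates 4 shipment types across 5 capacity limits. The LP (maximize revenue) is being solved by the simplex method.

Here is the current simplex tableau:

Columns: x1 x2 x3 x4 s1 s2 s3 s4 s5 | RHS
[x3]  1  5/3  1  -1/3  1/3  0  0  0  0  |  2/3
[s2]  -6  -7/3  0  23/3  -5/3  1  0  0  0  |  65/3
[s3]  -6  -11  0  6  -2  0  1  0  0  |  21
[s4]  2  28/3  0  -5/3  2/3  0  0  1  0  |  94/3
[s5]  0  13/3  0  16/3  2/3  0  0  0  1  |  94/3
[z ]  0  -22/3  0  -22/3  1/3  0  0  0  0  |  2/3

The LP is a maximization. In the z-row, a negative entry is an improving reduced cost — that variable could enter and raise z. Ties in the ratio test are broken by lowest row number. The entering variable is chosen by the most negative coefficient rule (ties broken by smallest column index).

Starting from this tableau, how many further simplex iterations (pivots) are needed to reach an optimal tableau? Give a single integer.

3

pivot: x2 in, x3 out → z = 18/5
pivot: x4 in, s2 out → z = 281/9
pivot: x1 in, x2 out → z = 576/17
No improving column remains; optimal.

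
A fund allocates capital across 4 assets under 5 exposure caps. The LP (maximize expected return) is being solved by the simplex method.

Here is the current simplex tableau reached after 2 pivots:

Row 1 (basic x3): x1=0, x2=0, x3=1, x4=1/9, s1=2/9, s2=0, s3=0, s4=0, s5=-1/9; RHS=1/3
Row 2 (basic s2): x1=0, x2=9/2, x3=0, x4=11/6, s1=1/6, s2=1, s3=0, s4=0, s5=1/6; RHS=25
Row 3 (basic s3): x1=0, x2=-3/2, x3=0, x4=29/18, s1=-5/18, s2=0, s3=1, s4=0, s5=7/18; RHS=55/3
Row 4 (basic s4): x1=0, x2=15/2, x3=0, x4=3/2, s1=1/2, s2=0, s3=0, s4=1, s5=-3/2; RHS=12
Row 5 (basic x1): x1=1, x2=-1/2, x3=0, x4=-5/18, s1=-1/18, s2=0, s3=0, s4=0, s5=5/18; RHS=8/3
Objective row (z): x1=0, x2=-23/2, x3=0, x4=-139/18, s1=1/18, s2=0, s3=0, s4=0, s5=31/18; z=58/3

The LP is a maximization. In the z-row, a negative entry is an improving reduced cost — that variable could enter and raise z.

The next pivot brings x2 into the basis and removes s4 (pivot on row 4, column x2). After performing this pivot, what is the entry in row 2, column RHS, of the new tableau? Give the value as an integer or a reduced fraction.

Pivot element is row 4, column x2: 15/2.
Normalize row 4: new (row 4, RHS) = 12/(15/2) = 8/5.
row 2 ← row 2 − (9/2)·(new row 4): 25 − (9/2)·(8/5) = 89/5.

89/5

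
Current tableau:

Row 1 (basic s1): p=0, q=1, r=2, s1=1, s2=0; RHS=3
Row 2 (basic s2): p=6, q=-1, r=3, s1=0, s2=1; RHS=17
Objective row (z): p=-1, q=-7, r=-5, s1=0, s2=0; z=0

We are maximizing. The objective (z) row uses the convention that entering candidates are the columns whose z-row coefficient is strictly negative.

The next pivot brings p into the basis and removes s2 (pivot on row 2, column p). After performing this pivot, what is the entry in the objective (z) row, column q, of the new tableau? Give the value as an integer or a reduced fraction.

Pivot element is row 2, column p: 6.
Normalize row 2: new (row 2, q) = (-1)/6 = -1/6.
z-row ← z-row − (-1)·(new row 2): -7 − (-1)·(-1/6) = -43/6.

-43/6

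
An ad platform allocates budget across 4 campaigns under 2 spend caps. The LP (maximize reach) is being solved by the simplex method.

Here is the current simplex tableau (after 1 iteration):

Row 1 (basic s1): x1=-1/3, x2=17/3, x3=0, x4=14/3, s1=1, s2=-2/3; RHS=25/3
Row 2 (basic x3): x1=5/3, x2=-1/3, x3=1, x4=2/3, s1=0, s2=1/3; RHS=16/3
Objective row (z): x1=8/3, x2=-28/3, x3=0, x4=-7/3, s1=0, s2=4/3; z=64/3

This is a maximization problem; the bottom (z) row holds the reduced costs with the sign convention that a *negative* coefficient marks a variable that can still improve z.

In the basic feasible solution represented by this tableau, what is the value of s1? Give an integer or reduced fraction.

s1 is basic (row 1); its value is the RHS of that row: 25/3.

25/3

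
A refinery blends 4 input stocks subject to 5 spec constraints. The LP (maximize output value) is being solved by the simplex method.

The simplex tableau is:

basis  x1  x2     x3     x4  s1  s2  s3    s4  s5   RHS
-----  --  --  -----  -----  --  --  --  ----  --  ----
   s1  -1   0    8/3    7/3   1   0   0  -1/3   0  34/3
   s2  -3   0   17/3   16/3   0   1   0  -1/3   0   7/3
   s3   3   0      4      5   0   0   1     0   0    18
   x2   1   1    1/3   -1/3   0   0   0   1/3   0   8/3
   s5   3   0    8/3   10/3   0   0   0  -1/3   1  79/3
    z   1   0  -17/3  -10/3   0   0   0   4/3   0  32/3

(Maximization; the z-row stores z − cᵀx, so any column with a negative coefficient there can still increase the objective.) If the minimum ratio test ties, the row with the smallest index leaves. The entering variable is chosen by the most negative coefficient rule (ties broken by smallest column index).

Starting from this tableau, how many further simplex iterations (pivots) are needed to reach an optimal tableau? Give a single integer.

2

pivot: x3 in, s2 out → z = 13
pivot: x1 in, x2 out → z = 173/10
No improving column remains; optimal.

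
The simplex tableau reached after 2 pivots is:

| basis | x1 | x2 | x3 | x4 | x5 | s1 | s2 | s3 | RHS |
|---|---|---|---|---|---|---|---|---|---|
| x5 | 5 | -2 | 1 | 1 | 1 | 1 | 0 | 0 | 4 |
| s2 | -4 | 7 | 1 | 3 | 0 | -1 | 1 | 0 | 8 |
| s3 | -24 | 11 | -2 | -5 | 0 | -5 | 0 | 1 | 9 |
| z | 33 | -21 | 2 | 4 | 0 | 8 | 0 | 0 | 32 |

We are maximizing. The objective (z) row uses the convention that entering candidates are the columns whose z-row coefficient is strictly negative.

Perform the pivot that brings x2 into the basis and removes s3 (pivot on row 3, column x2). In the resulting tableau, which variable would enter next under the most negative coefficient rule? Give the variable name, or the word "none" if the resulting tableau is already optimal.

Pivot element 11. New z-row = old z-row − (-21)·(row 3/11).
Updated z-row coefficients: x1: -141/11, x2: 0, x3: -20/11, x4: -61/11, x5: 0, s1: -17/11, s2: 0, s3: 21/11.
The most negative is -141/11 in column x1, so x1 would enter next.

x1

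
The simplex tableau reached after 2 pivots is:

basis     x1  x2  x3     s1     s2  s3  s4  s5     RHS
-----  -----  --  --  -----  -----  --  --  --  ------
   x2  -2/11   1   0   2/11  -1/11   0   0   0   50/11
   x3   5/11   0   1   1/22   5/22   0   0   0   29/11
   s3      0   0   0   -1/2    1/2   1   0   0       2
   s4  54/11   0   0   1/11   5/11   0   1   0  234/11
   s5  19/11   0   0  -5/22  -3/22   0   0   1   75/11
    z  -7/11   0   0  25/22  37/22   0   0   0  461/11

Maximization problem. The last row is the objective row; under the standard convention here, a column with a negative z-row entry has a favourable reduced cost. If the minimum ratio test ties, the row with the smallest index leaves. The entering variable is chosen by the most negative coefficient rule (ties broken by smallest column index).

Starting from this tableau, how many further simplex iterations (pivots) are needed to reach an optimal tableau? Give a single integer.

pivot: x1 in, s5 out → z = 844/19
No improving column remains; optimal.

1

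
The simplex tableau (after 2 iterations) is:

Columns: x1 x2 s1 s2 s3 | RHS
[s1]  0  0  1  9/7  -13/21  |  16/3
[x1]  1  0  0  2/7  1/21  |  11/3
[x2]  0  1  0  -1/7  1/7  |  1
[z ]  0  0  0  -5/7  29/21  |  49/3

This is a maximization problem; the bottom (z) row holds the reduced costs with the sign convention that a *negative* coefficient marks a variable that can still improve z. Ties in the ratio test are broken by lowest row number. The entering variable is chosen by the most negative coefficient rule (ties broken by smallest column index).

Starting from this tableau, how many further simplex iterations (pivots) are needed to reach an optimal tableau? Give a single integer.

1

pivot: s2 in, s1 out → z = 521/27
No improving column remains; optimal.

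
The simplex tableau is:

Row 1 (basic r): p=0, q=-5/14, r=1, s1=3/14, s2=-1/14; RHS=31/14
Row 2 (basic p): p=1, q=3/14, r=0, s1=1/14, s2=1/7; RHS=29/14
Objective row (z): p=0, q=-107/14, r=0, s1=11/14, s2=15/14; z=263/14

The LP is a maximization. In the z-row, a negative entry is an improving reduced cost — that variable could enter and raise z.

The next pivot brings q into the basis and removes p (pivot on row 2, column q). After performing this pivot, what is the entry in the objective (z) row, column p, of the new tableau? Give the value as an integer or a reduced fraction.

Pivot element is row 2, column q: 3/14.
Normalize row 2: new (row 2, p) = 1/(3/14) = 14/3.
z-row ← z-row − (-107/14)·(new row 2): 0 − (-107/14)·(14/3) = 107/3.

107/3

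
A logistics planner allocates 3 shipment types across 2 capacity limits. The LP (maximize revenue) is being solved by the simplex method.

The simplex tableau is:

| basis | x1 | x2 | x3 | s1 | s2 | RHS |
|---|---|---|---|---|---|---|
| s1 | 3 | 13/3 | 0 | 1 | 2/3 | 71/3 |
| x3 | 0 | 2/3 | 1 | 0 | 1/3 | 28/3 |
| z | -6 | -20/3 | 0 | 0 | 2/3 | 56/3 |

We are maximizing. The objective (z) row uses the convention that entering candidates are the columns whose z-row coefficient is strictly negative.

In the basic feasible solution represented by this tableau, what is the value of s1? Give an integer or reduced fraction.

71/3

s1 is basic (row 1); its value is the RHS of that row: 71/3.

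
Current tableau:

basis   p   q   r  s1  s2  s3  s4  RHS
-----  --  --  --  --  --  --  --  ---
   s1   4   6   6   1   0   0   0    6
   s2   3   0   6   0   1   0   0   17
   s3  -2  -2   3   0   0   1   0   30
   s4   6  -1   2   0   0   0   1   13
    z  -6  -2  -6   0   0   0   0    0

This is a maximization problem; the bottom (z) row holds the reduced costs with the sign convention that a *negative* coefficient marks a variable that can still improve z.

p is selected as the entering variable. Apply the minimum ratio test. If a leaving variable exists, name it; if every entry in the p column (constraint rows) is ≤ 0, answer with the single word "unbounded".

s1

Ratios: row 1 (s1): 6/4 = 3/2; row 2 (s2): 17/3 = 17/3; row 3 (s3): entry -2 ≤ 0, skip; row 4 (s4): 13/6 = 13/6.
Minimum ratio is in the s1 row, so s1 leaves.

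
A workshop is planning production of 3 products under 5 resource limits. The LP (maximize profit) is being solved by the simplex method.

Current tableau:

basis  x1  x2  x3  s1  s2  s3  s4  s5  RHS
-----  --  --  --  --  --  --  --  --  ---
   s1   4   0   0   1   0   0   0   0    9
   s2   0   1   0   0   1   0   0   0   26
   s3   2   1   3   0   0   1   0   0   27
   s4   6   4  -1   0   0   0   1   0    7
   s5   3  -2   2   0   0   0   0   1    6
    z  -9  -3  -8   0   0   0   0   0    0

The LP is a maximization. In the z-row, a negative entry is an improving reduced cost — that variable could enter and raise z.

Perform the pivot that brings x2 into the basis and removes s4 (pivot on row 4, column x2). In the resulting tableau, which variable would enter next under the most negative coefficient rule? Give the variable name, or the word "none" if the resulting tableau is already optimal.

x3

Pivot element 4. New z-row = old z-row − (-3)·(row 4/4).
Updated z-row coefficients: x1: -9/2, x2: 0, x3: -35/4, s1: 0, s2: 0, s3: 0, s4: 3/4, s5: 0.
The most negative is -35/4 in column x3, so x3 would enter next.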